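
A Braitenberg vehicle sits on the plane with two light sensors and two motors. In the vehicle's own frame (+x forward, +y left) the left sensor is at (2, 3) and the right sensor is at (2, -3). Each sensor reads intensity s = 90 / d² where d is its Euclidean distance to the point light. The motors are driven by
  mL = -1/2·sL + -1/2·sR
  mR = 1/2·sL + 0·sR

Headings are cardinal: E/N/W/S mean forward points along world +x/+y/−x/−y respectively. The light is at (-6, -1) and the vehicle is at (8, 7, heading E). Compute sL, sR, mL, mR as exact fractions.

left sensor world pos  = (10, 10); dL² = 377
right sensor world pos = (10, 4); dR² = 281
sL = 90/377 = 90/377
sR = 90/281 = 90/281
mL = -1/2·sL + -1/2·sR = -29610/105937
mR = 1/2·sL + 0·sR = 45/377

90/377 90/281 -29610/105937 45/377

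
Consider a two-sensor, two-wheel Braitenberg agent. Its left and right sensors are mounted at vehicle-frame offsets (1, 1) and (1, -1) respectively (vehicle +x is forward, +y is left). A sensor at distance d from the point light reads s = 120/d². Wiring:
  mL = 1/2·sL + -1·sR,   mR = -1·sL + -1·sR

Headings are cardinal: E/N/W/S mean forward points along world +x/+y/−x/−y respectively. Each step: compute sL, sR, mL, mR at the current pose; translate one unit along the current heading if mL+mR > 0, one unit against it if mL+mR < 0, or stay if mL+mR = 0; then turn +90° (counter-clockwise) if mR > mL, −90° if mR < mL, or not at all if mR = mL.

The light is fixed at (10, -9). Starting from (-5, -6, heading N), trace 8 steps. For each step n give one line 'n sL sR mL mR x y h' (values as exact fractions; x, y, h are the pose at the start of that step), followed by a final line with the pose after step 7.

0 15/34 30/53 -1245/3604 -1815/1802 -5 -6 N
1 24/41 120/197 -2556/8077 -9648/8077 -5 -7 E
2 60/113 12/29 -486/3277 -3096/3277 -6 -7 S
3 120/293 24/61 -3372/17873 -14352/17873 -6 -6 W
4 15/34 30/53 -1245/3604 -1815/1802 -5 -6 N
5 24/41 120/197 -2556/8077 -9648/8077 -5 -7 E
6 60/113 12/29 -486/3277 -3096/3277 -6 -7 S
7 120/293 24/61 -3372/17873 -14352/17873 -6 -6 W
final -5 -6 N

n=0: pose=(-5,-6,N); sL=15/34, sR=30/53; mL=-1245/3604, mR=-1815/1802; mL+mR=-4875/3604 → advance -1; mR−mL=-45/68 → turn -1·90°
n=1: pose=(-5,-7,E); sL=24/41, sR=120/197; mL=-2556/8077, mR=-9648/8077; mL+mR=-12204/8077 → advance -1; mR−mL=-36/41 → turn -1·90°
n=2: pose=(-6,-7,S); sL=60/113, sR=12/29; mL=-486/3277, mR=-3096/3277; mL+mR=-3582/3277 → advance -1; mR−mL=-90/113 → turn -1·90°
n=3: pose=(-6,-6,W); sL=120/293, sR=24/61; mL=-3372/17873, mR=-14352/17873; mL+mR=-17724/17873 → advance -1; mR−mL=-180/293 → turn -1·90°
n=4: pose=(-5,-6,N); sL=15/34, sR=30/53; mL=-1245/3604, mR=-1815/1802; mL+mR=-4875/3604 → advance -1; mR−mL=-45/68 → turn -1·90°
n=5: pose=(-5,-7,E); sL=24/41, sR=120/197; mL=-2556/8077, mR=-9648/8077; mL+mR=-12204/8077 → advance -1; mR−mL=-36/41 → turn -1·90°
n=6: pose=(-6,-7,S); sL=60/113, sR=12/29; mL=-486/3277, mR=-3096/3277; mL+mR=-3582/3277 → advance -1; mR−mL=-90/113 → turn -1·90°
n=7: pose=(-6,-6,W); sL=120/293, sR=24/61; mL=-3372/17873, mR=-14352/17873; mL+mR=-17724/17873 → advance -1; mR−mL=-180/293 → turn -1·90°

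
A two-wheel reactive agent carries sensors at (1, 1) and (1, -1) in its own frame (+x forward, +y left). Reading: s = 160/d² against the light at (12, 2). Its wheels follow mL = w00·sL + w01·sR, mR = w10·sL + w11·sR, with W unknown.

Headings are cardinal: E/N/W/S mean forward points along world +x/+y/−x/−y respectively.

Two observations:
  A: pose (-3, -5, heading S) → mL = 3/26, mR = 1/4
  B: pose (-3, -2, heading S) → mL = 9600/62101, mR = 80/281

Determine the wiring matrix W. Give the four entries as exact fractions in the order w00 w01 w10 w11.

1 -1 0 1/2

obs A: pose=(-3,-5,S) → sL=8/13, sR=1/2, mL=3/26, mR=1/4
obs B: pose=(-3,-2,S) → sL=160/221, sR=160/281, mL=9600/62101, mR=80/281
sensor matrix S = [[8/13, 1/2], [160/221, 160/281]]; det S = -720/62101
solve [mL_A; mL_B] = S·[w00; w01] and [mR_A; mR_B] = S·[w10; w11]:
  w00 = 1, w01 = -1, w10 = 0, w11 = 1/2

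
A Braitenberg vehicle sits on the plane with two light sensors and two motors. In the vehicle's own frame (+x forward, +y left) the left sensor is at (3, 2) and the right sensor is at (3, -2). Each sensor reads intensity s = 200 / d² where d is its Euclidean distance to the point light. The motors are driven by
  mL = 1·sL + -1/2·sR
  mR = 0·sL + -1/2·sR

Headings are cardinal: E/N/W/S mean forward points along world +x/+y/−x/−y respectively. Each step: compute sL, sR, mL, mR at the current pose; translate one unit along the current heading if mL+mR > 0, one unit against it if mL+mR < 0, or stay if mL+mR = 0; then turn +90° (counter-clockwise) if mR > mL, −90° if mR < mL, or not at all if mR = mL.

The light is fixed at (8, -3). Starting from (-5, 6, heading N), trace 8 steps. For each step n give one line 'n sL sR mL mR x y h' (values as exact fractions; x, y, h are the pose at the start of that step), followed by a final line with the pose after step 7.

n=0: pose=(-5,6,N); sL=200/369, sR=40/53; mL=3220/19557, mR=-20/53; mL+mR=-4160/19557 → advance -1; mR−mL=-200/369 → turn -1·90°
n=1: pose=(-5,5,E); sL=1, sR=25/17; mL=9/34, mR=-25/34; mL+mR=-8/17 → advance -1; mR−mL=-1 → turn -1·90°
n=2: pose=(-6,5,S); sL=200/169, sR=200/281; mL=39300/47489, mR=-100/281; mL+mR=22400/47489 → advance +1; mR−mL=-200/169 → turn -1·90°
n=3: pose=(-6,4,W); sL=100/157, sR=20/37; mL=2130/5809, mR=-10/37; mL+mR=560/5809 → advance +1; mR−mL=-100/157 → turn -1·90°
n=4: pose=(-7,4,N); sL=200/389, sR=200/269; mL=14900/104641, mR=-100/269; mL+mR=-24000/104641 → advance -1; mR−mL=-200/389 → turn -1·90°
n=5: pose=(-7,3,E); sL=25/26, sR=5/4; mL=35/104, mR=-5/8; mL+mR=-15/52 → advance -1; mR−mL=-25/26 → turn -1·90°
n=6: pose=(-8,3,S); sL=40/41, sR=200/333; mL=9220/13653, mR=-100/333; mL+mR=5120/13653 → advance +1; mR−mL=-40/41 → turn -1·90°
n=7: pose=(-8,2,W); sL=20/37, sR=20/41; mL=450/1517, mR=-10/41; mL+mR=80/1517 → advance +1; mR−mL=-20/37 → turn -1·90°

0 200/369 40/53 3220/19557 -20/53 -5 6 N
1 1 25/17 9/34 -25/34 -5 5 E
2 200/169 200/281 39300/47489 -100/281 -6 5 S
3 100/157 20/37 2130/5809 -10/37 -6 4 W
4 200/389 200/269 14900/104641 -100/269 -7 4 N
5 25/26 5/4 35/104 -5/8 -7 3 E
6 40/41 200/333 9220/13653 -100/333 -8 3 S
7 20/37 20/41 450/1517 -10/41 -8 2 W
final -9 2 N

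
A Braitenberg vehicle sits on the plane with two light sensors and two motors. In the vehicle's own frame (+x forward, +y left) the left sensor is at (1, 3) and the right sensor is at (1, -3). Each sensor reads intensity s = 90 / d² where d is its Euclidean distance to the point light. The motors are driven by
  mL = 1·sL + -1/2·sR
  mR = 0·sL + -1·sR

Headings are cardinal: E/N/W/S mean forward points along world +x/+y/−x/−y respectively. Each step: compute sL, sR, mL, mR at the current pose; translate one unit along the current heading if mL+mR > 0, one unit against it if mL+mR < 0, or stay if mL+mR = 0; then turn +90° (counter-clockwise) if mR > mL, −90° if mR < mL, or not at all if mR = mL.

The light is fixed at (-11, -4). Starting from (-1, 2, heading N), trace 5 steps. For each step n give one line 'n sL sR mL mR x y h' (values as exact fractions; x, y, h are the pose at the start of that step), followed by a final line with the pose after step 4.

0 45/49 45/109 7605/10682 -45/109 -1 2 N
1 90/221 90/137 2385/30277 -90/137 -1 3 E
2 1/2 5/4 -1/8 -5/4 -2 3 S
3 90/89 18/37 2529/3293 -18/37 -2 4 W
4 45/53 45/101 6705/10706 -45/101 -3 4 N
final -3 5 E

n=0: pose=(-1,2,N); sL=45/49, sR=45/109; mL=7605/10682, mR=-45/109; mL+mR=3195/10682 → advance +1; mR−mL=-12015/10682 → turn -1·90°
n=1: pose=(-1,3,E); sL=90/221, sR=90/137; mL=2385/30277, mR=-90/137; mL+mR=-17505/30277 → advance -1; mR−mL=-22275/30277 → turn -1·90°
n=2: pose=(-2,3,S); sL=1/2, sR=5/4; mL=-1/8, mR=-5/4; mL+mR=-11/8 → advance -1; mR−mL=-9/8 → turn -1·90°
n=3: pose=(-2,4,W); sL=90/89, sR=18/37; mL=2529/3293, mR=-18/37; mL+mR=927/3293 → advance +1; mR−mL=-4131/3293 → turn -1·90°
n=4: pose=(-3,4,N); sL=45/53, sR=45/101; mL=6705/10706, mR=-45/101; mL+mR=1935/10706 → advance +1; mR−mL=-11475/10706 → turn -1·90°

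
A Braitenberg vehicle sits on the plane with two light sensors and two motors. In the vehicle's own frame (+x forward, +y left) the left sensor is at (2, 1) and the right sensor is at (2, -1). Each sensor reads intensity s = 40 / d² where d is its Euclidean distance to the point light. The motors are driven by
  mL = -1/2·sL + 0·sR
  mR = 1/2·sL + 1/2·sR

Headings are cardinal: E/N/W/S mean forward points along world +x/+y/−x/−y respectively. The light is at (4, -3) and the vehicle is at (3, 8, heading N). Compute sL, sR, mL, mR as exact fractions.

left sensor world pos  = (2, 10); dL² = 173
right sensor world pos = (4, 10); dR² = 169
sL = 40/173 = 40/173
sR = 40/169 = 40/169
mL = -1/2·sL + 0·sR = -20/173
mR = 1/2·sL + 1/2·sR = 6840/29237

40/173 40/169 -20/173 6840/29237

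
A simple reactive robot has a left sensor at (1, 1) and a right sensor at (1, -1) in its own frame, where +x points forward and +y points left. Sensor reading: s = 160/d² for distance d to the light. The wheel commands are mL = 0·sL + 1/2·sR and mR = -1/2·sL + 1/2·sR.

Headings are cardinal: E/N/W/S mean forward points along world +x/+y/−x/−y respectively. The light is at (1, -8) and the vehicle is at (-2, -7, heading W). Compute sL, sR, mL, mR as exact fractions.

10 8 4 -1

left sensor world pos  = (-3, -8); dL² = 16
right sensor world pos = (-3, -6); dR² = 20
sL = 160/16 = 10
sR = 160/20 = 8
mL = 0·sL + 1/2·sR = 4
mR = -1/2·sL + 1/2·sR = -1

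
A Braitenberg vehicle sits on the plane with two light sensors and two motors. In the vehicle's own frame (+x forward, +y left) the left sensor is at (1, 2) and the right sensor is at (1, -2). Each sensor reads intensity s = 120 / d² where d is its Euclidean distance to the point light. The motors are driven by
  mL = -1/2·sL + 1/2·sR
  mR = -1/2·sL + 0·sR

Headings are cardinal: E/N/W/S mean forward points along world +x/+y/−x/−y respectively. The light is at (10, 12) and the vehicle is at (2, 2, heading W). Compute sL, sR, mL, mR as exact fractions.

left sensor world pos  = (1, 0); dL² = 225
right sensor world pos = (1, 4); dR² = 145
sL = 120/225 = 8/15
sR = 120/145 = 24/29
mL = -1/2·sL + 1/2·sR = 64/435
mR = -1/2·sL + 0·sR = -4/15

8/15 24/29 64/435 -4/15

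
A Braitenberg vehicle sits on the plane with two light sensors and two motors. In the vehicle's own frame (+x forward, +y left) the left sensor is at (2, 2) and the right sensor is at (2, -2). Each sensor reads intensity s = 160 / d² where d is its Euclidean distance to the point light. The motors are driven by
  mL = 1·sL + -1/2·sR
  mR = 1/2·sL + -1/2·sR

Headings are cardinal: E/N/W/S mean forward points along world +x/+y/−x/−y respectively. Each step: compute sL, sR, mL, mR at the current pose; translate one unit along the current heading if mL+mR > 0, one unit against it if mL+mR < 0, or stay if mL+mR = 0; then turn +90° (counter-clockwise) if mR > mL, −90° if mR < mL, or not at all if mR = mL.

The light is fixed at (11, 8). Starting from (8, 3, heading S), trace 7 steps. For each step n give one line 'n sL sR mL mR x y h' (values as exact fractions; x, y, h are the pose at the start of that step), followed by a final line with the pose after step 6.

0 16/5 80/37 392/185 96/185 8 3 S
1 160/89 160/41 -560/3649 -3840/3649 8 2 W
2 5 10 0 -5/2 9 2 N
3 32/5 160/81 2192/405 896/405 9 1 E
4 80/41 16/9 392/369 32/369 10 1 S
5 160/109 32/9 -304/981 -1024/981 10 0 W
6 4 4 2 0 11 0 N
final 11 1 E

n=0: pose=(8,3,S); sL=16/5, sR=80/37; mL=392/185, mR=96/185; mL+mR=488/185 → advance +1; mR−mL=-8/5 → turn -1·90°
n=1: pose=(8,2,W); sL=160/89, sR=160/41; mL=-560/3649, mR=-3840/3649; mL+mR=-4400/3649 → advance -1; mR−mL=-80/89 → turn -1·90°
n=2: pose=(9,2,N); sL=5, sR=10; mL=0, mR=-5/2; mL+mR=-5/2 → advance -1; mR−mL=-5/2 → turn -1·90°
n=3: pose=(9,1,E); sL=32/5, sR=160/81; mL=2192/405, mR=896/405; mL+mR=3088/405 → advance +1; mR−mL=-16/5 → turn -1·90°
n=4: pose=(10,1,S); sL=80/41, sR=16/9; mL=392/369, mR=32/369; mL+mR=424/369 → advance +1; mR−mL=-40/41 → turn -1·90°
n=5: pose=(10,0,W); sL=160/109, sR=32/9; mL=-304/981, mR=-1024/981; mL+mR=-1328/981 → advance -1; mR−mL=-80/109 → turn -1·90°
n=6: pose=(11,0,N); sL=4, sR=4; mL=2, mR=0; mL+mR=2 → advance +1; mR−mL=-2 → turn -1·90°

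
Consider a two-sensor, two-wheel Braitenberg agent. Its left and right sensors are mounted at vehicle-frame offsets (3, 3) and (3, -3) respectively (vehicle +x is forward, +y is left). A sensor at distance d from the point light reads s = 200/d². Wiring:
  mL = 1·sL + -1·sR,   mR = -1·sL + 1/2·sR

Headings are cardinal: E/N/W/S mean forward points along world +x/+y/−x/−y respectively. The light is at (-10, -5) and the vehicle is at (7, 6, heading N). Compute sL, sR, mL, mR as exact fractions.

left sensor world pos  = (4, 9); dL² = 392
right sensor world pos = (10, 9); dR² = 596
sL = 200/392 = 25/49
sR = 200/596 = 50/149
mL = 1·sL + -1·sR = 1275/7301
mR = -1·sL + 1/2·sR = -2500/7301

25/49 50/149 1275/7301 -2500/7301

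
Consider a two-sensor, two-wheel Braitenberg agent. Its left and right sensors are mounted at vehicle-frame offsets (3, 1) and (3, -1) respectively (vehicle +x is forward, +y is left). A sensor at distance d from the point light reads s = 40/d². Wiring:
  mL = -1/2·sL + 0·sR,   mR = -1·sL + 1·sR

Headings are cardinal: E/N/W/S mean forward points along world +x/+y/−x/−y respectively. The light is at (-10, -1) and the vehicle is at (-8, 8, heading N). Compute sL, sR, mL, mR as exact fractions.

left sensor world pos  = (-9, 11); dL² = 145
right sensor world pos = (-7, 11); dR² = 153
sL = 40/145 = 8/29
sR = 40/153 = 40/153
mL = -1/2·sL + 0·sR = -4/29
mR = -1·sL + 1·sR = -64/4437

8/29 40/153 -4/29 -64/4437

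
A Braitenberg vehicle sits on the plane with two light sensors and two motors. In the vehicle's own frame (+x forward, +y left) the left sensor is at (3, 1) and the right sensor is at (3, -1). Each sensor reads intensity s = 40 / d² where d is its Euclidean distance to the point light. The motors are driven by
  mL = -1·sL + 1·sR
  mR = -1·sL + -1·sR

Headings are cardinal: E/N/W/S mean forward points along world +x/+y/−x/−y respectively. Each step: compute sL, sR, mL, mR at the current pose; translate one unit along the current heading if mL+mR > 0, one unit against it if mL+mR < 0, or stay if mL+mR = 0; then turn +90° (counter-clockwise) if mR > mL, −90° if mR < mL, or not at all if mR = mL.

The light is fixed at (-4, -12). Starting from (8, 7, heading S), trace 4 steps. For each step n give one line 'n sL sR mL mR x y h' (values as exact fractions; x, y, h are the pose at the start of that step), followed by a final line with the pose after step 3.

n=0: pose=(8,7,S); sL=8/85, sR=40/377; mL=384/32045, mR=-6416/32045; mL+mR=-16/85 → advance -1; mR−mL=-80/377 → turn -1·90°
n=1: pose=(8,8,W); sL=20/221, sR=20/261; mL=-800/57681, mR=-9640/57681; mL+mR=-40/221 → advance -1; mR−mL=-40/261 → turn -1·90°
n=2: pose=(9,8,N); sL=40/673, sR=8/145; mL=-416/97585, mR=-11184/97585; mL+mR=-80/673 → advance -1; mR−mL=-16/145 → turn -1·90°
n=3: pose=(9,7,E); sL=5/82, sR=2/29; mL=19/2378, mR=-309/2378; mL+mR=-5/41 → advance -1; mR−mL=-4/29 → turn -1·90°

0 8/85 40/377 384/32045 -6416/32045 8 7 S
1 20/221 20/261 -800/57681 -9640/57681 8 8 W
2 40/673 8/145 -416/97585 -11184/97585 9 8 N
3 5/82 2/29 19/2378 -309/2378 9 7 E
final 8 7 S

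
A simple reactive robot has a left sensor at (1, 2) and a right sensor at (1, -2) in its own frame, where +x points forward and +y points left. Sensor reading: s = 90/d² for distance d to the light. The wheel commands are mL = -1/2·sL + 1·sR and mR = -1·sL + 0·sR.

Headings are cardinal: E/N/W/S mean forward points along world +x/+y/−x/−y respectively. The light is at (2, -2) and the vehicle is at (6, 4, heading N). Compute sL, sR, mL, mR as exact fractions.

left sensor world pos  = (4, 5); dL² = 53
right sensor world pos = (8, 5); dR² = 85
sL = 90/53 = 90/53
sR = 90/85 = 18/17
mL = -1/2·sL + 1·sR = 189/901
mR = -1·sL + 0·sR = -90/53

90/53 18/17 189/901 -90/53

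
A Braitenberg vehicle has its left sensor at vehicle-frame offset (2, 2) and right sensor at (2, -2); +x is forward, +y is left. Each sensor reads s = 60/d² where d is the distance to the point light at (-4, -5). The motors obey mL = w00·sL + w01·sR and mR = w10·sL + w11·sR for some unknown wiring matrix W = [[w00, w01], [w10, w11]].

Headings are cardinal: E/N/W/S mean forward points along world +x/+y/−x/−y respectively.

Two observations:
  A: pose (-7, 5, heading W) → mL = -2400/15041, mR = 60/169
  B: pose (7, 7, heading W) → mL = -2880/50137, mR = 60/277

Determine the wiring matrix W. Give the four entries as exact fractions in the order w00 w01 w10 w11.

obs A: pose=(-7,5,W) → sL=60/89, sR=60/169, mL=-2400/15041, mR=60/169
obs B: pose=(7,7,W) → sL=60/181, sR=60/277, mL=-2880/50137, mR=60/277
sensor matrix S = [[60/89, 60/169], [60/181, 60/277]]; det S = 21369600/754110617
solve [mL_A; mL_B] = S·[w00; w01] and [mR_A; mR_B] = S·[w10; w11]:
  w00 = -1/2, w01 = 1/2, w10 = 0, w11 = 1

-1/2 1/2 0 1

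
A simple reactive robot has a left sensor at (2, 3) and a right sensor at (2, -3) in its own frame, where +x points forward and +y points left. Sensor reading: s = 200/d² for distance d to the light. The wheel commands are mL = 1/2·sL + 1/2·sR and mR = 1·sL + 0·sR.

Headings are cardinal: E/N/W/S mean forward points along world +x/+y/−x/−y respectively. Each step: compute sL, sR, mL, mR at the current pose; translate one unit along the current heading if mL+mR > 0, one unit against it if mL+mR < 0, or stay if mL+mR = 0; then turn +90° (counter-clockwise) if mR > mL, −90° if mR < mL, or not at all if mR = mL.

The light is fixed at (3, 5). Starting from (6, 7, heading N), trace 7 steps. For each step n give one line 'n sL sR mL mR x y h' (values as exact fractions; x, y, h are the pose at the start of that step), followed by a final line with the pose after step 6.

0 25/2 50/13 425/52 25/2 6 7 N
1 200 200/37 3800/37 200 6 8 W
2 100/13 100 700/13 100/13 5 8 S
3 200 8 104 200 5 7 W
4 25/2 50 125/4 25/2 4 7 S
5 40 200/17 440/17 40 4 6 W
6 20 20 20 20 3 6 S
final 3 5 S

n=0: pose=(6,7,N); sL=25/2, sR=50/13; mL=425/52, mR=25/2; mL+mR=1075/52 → advance +1; mR−mL=225/52 → turn +1·90°
n=1: pose=(6,8,W); sL=200, sR=200/37; mL=3800/37, mR=200; mL+mR=11200/37 → advance +1; mR−mL=3600/37 → turn +1·90°
n=2: pose=(5,8,S); sL=100/13, sR=100; mL=700/13, mR=100/13; mL+mR=800/13 → advance +1; mR−mL=-600/13 → turn -1·90°
n=3: pose=(5,7,W); sL=200, sR=8; mL=104, mR=200; mL+mR=304 → advance +1; mR−mL=96 → turn +1·90°
n=4: pose=(4,7,S); sL=25/2, sR=50; mL=125/4, mR=25/2; mL+mR=175/4 → advance +1; mR−mL=-75/4 → turn -1·90°
n=5: pose=(4,6,W); sL=40, sR=200/17; mL=440/17, mR=40; mL+mR=1120/17 → advance +1; mR−mL=240/17 → turn +1·90°
n=6: pose=(3,6,S); sL=20, sR=20; mL=20, mR=20; mL+mR=40 → advance +1; mR−mL=0 → turn +0·90°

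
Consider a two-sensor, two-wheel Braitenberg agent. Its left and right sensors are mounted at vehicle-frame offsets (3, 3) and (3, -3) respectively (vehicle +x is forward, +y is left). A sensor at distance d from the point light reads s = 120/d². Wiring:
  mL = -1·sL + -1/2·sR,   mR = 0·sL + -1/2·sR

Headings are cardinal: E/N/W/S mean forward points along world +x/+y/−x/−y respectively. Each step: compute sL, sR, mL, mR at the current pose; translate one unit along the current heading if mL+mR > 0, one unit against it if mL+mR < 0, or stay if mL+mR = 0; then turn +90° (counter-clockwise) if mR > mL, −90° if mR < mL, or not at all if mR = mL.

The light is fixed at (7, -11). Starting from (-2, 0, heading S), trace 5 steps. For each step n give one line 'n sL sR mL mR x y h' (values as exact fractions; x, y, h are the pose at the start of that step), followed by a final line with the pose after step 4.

n=0: pose=(-2,0,S); sL=6/5, sR=15/26; mL=-387/260, mR=-15/52; mL+mR=-231/130 → advance -1; mR−mL=6/5 → turn +1·90°
n=1: pose=(-2,1,E); sL=40/87, sR=40/39; mL=-1100/1131, mR=-20/39; mL+mR=-560/377 → advance -1; mR−mL=40/87 → turn +1·90°
n=2: pose=(-3,1,N); sL=60/197, sR=60/137; mL=-14130/26989, mR=-30/137; mL+mR=-20040/26989 → advance -1; mR−mL=60/197 → turn +1·90°
n=3: pose=(-3,0,W); sL=120/233, sR=24/73; mL=-11556/17009, mR=-12/73; mL+mR=-14352/17009 → advance -1; mR−mL=120/233 → turn +1·90°
n=4: pose=(-2,0,S); sL=6/5, sR=15/26; mL=-387/260, mR=-15/52; mL+mR=-231/130 → advance -1; mR−mL=6/5 → turn +1·90°

0 6/5 15/26 -387/260 -15/52 -2 0 S
1 40/87 40/39 -1100/1131 -20/39 -2 1 E
2 60/197 60/137 -14130/26989 -30/137 -3 1 N
3 120/233 24/73 -11556/17009 -12/73 -3 0 W
4 6/5 15/26 -387/260 -15/52 -2 0 S
final -2 1 E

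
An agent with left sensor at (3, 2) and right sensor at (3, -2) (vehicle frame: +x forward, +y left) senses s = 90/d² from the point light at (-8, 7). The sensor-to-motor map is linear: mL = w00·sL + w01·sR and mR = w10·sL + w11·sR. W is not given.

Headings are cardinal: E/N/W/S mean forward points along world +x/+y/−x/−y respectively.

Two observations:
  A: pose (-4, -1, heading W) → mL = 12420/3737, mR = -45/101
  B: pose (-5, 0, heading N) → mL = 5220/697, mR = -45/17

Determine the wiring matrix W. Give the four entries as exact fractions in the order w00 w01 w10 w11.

obs A: pose=(-4,-1,W) → sL=90/101, sR=90/37, mL=12420/3737, mR=-45/101
obs B: pose=(-5,0,N) → sL=90/17, sR=90/41, mL=5220/697, mR=-45/17
sensor matrix S = [[90/101, 90/37], [90/17, 90/41]]; det S = -28447200/2604689
solve [mL_A; mL_B] = S·[w00; w01] and [mR_A; mR_B] = S·[w10; w11]:
  w00 = 1, w01 = 1, w10 = -1/2, w11 = 0

1 1 -1/2 0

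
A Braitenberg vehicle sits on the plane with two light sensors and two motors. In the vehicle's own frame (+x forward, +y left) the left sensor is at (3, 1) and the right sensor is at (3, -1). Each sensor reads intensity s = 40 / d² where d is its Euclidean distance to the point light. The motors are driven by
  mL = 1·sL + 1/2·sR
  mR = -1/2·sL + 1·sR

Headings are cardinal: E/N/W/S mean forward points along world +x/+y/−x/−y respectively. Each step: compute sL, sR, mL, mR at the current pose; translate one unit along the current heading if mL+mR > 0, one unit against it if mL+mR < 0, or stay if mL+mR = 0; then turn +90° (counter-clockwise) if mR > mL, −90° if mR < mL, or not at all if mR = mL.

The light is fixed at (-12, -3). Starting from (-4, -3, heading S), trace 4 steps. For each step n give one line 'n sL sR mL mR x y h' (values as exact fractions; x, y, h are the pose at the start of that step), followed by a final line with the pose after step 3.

n=0: pose=(-4,-3,S); sL=4/9, sR=20/29; mL=206/261, mR=122/261; mL+mR=328/261 → advance +1; mR−mL=-28/87 → turn -1·90°
n=1: pose=(-4,-4,W); sL=40/29, sR=8/5; mL=316/145, mR=132/145; mL+mR=448/145 → advance +1; mR−mL=-184/145 → turn -1·90°
n=2: pose=(-5,-4,N); sL=1, sR=10/17; mL=22/17, mR=3/34; mL+mR=47/34 → advance +1; mR−mL=-41/34 → turn -1·90°
n=3: pose=(-5,-3,E); sL=40/101, sR=40/101; mL=60/101, mR=20/101; mL+mR=80/101 → advance +1; mR−mL=-40/101 → turn -1·90°

0 4/9 20/29 206/261 122/261 -4 -3 S
1 40/29 8/5 316/145 132/145 -4 -4 W
2 1 10/17 22/17 3/34 -5 -4 N
3 40/101 40/101 60/101 20/101 -5 -3 E
final -4 -3 S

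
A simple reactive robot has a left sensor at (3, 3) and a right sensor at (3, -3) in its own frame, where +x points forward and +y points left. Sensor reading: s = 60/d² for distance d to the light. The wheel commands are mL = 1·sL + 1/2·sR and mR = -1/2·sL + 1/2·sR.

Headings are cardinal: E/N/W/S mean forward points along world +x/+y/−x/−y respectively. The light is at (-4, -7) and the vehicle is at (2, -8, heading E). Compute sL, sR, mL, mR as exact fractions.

12/17 60/97 1674/1649 -72/1649

left sensor world pos  = (5, -5); dL² = 85
right sensor world pos = (5, -11); dR² = 97
sL = 60/85 = 12/17
sR = 60/97 = 60/97
mL = 1·sL + 1/2·sR = 1674/1649
mR = -1/2·sL + 1/2·sR = -72/1649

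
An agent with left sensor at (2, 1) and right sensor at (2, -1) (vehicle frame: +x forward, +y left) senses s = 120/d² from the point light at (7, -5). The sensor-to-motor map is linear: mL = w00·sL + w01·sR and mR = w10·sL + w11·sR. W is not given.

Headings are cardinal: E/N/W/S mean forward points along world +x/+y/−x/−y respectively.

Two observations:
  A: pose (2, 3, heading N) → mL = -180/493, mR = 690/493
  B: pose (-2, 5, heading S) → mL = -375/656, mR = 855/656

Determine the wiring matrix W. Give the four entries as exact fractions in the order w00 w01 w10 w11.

obs A: pose=(2,3,N) → sL=15/17, sR=30/29, mL=-180/493, mR=690/493
obs B: pose=(-2,5,S) → sL=15/16, sR=30/41, mL=-375/656, mR=855/656
sensor matrix S = [[15/17, 30/29], [15/16, 30/41]]; det S = -52425/161704
solve [mL_A; mL_B] = S·[w00; w01] and [mR_A; mR_B] = S·[w10; w11]:
  w00 = -1, w01 = 1/2, w10 = 1, w11 = 1/2

-1 1/2 1 1/2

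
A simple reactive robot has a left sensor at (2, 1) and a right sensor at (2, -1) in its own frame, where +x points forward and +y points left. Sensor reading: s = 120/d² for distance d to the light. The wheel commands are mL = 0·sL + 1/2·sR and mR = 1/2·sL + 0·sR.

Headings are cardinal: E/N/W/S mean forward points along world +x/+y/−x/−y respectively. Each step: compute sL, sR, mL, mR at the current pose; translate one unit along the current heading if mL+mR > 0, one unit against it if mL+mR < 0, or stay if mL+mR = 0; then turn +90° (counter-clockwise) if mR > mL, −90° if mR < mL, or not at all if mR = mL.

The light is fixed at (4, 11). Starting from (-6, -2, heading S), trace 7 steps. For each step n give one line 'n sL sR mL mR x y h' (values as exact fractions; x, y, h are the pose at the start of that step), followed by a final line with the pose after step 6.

0 20/51 60/173 30/173 10/51 -6 -2 S
1 120/233 120/289 60/289 60/233 -6 -3 E
2 30/61 15/26 15/52 15/61 -5 -3 N
3 120/193 24/49 12/49 60/193 -5 -2 E
4 60/101 12/17 6/17 30/101 -4 -2 N
5 120/157 24/41 12/41 60/157 -4 -1 E
6 30/41 15/17 15/34 15/41 -3 -1 N
final -3 0 E

n=0: pose=(-6,-2,S); sL=20/51, sR=60/173; mL=30/173, mR=10/51; mL+mR=3260/8823 → advance +1; mR−mL=200/8823 → turn +1·90°
n=1: pose=(-6,-3,E); sL=120/233, sR=120/289; mL=60/289, mR=60/233; mL+mR=31320/67337 → advance +1; mR−mL=3360/67337 → turn +1·90°
n=2: pose=(-5,-3,N); sL=30/61, sR=15/26; mL=15/52, mR=15/61; mL+mR=1695/3172 → advance +1; mR−mL=-135/3172 → turn -1·90°
n=3: pose=(-5,-2,E); sL=120/193, sR=24/49; mL=12/49, mR=60/193; mL+mR=5256/9457 → advance +1; mR−mL=624/9457 → turn +1·90°
n=4: pose=(-4,-2,N); sL=60/101, sR=12/17; mL=6/17, mR=30/101; mL+mR=1116/1717 → advance +1; mR−mL=-96/1717 → turn -1·90°
n=5: pose=(-4,-1,E); sL=120/157, sR=24/41; mL=12/41, mR=60/157; mL+mR=4344/6437 → advance +1; mR−mL=576/6437 → turn +1·90°
n=6: pose=(-3,-1,N); sL=30/41, sR=15/17; mL=15/34, mR=15/41; mL+mR=1125/1394 → advance +1; mR−mL=-105/1394 → turn -1·90°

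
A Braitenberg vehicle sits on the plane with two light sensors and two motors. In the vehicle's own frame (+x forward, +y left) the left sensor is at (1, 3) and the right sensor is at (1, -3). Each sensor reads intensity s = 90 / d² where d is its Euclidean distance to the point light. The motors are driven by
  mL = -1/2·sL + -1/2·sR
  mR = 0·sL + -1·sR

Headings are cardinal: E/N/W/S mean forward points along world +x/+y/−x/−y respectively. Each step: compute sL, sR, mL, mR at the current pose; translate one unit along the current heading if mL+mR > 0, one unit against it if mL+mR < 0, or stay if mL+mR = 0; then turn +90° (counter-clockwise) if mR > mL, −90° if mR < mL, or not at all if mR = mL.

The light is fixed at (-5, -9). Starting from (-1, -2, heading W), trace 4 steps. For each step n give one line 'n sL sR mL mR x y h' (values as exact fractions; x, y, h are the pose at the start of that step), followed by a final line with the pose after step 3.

n=0: pose=(-1,-2,W); sL=18/5, sR=90/109; mL=-1206/545, mR=-90/109; mL+mR=-1656/545 → advance -1; mR−mL=756/545 → turn +1·90°
n=1: pose=(0,-2,S); sL=9/10, sR=9/4; mL=-63/40, mR=-9/4; mL+mR=-153/40 → advance -1; mR−mL=-27/40 → turn -1·90°
n=2: pose=(0,-1,W); sL=90/41, sR=90/137; mL=-8010/5617, mR=-90/137; mL+mR=-11700/5617 → advance -1; mR−mL=4320/5617 → turn +1·90°
n=3: pose=(1,-1,S); sL=9/13, sR=45/29; mL=-423/377, mR=-45/29; mL+mR=-1008/377 → advance -1; mR−mL=-162/377 → turn -1·90°

0 18/5 90/109 -1206/545 -90/109 -1 -2 W
1 9/10 9/4 -63/40 -9/4 0 -2 S
2 90/41 90/137 -8010/5617 -90/137 0 -1 W
3 9/13 45/29 -423/377 -45/29 1 -1 S
final 1 0 W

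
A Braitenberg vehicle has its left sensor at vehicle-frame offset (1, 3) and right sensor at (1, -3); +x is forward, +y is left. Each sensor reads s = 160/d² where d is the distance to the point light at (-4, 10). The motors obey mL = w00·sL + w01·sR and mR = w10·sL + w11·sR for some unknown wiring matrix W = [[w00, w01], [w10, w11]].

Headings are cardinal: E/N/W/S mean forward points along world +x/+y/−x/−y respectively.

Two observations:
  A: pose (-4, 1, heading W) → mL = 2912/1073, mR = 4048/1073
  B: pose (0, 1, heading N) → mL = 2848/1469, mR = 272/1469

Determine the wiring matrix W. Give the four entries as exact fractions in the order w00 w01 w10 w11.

obs A: pose=(-4,1,W) → sL=32/29, sR=160/37, mL=2912/1073, mR=4048/1073
obs B: pose=(0,1,N) → sL=32/13, sR=160/113, mL=2848/1469, mR=272/1469
sensor matrix S = [[32/29, 160/37], [32/13, 160/113]]; det S = -14315520/1576237
solve [mL_A; mL_B] = S·[w00; w01] and [mR_A; mR_B] = S·[w10; w11]:
  w00 = 1/2, w01 = 1/2, w10 = -1/2, w11 = 1

1/2 1/2 -1/2 1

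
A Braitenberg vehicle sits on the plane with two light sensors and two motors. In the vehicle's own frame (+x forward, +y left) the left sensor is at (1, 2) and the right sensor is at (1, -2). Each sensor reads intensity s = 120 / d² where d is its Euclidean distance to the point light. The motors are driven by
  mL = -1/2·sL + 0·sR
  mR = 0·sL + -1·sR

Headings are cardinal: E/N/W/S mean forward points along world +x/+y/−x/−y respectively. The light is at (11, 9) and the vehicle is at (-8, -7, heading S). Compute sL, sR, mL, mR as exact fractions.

left sensor world pos  = (-6, -8); dL² = 578
right sensor world pos = (-10, -8); dR² = 730
sL = 120/578 = 60/289
sR = 120/730 = 12/73
mL = -1/2·sL + 0·sR = -30/289
mR = 0·sL + -1·sR = -12/73

60/289 12/73 -30/289 -12/73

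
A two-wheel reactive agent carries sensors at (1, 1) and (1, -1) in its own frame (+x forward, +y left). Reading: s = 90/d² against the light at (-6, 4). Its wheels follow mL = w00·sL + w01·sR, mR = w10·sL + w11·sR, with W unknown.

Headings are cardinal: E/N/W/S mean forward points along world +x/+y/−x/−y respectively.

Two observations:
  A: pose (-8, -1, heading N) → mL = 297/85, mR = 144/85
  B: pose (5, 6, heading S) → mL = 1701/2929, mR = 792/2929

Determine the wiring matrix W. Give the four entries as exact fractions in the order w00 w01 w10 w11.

-1/2 1 -1 1

obs A: pose=(-8,-1,N) → sL=18/5, sR=90/17, mL=297/85, mR=144/85
obs B: pose=(5,6,S) → sL=18/29, sR=90/101, mL=1701/2929, mR=792/2929
sensor matrix S = [[18/5, 90/17], [18/29, 90/101]]; det S = -3888/49793
solve [mL_A; mL_B] = S·[w00; w01] and [mR_A; mR_B] = S·[w10; w11]:
  w00 = -1/2, w01 = 1, w10 = -1, w11 = 1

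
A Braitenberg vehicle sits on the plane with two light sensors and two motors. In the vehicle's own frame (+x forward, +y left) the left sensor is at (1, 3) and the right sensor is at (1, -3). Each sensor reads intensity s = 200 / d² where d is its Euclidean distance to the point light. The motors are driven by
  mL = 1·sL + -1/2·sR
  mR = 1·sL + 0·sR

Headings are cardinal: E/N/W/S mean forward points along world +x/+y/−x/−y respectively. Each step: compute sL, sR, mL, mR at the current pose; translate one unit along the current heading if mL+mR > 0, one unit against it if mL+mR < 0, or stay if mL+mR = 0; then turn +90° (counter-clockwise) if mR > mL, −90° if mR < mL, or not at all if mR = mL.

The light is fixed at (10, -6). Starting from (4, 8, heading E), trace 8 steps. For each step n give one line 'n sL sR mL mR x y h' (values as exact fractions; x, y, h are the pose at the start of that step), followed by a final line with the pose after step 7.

0 100/157 100/73 -550/11461 100/157 4 8 E
1 200/289 200/229 16900/66181 200/289 5 8 N
2 10/9 5/9 5/6 10/9 5 9 W
3 40/41 200/277 6980/11357 40/41 4 9 S
4 100/157 100/73 -550/11461 100/157 4 8 E
5 200/289 200/229 16900/66181 200/289 5 8 N
6 10/9 5/9 5/6 10/9 5 9 W
7 40/41 200/277 6980/11357 40/41 4 9 S
final 4 8 E

n=0: pose=(4,8,E); sL=100/157, sR=100/73; mL=-550/11461, mR=100/157; mL+mR=6750/11461 → advance +1; mR−mL=50/73 → turn +1·90°
n=1: pose=(5,8,N); sL=200/289, sR=200/229; mL=16900/66181, mR=200/289; mL+mR=62700/66181 → advance +1; mR−mL=100/229 → turn +1·90°
n=2: pose=(5,9,W); sL=10/9, sR=5/9; mL=5/6, mR=10/9; mL+mR=35/18 → advance +1; mR−mL=5/18 → turn +1·90°
n=3: pose=(4,9,S); sL=40/41, sR=200/277; mL=6980/11357, mR=40/41; mL+mR=18060/11357 → advance +1; mR−mL=100/277 → turn +1·90°
n=4: pose=(4,8,E); sL=100/157, sR=100/73; mL=-550/11461, mR=100/157; mL+mR=6750/11461 → advance +1; mR−mL=50/73 → turn +1·90°
n=5: pose=(5,8,N); sL=200/289, sR=200/229; mL=16900/66181, mR=200/289; mL+mR=62700/66181 → advance +1; mR−mL=100/229 → turn +1·90°
n=6: pose=(5,9,W); sL=10/9, sR=5/9; mL=5/6, mR=10/9; mL+mR=35/18 → advance +1; mR−mL=5/18 → turn +1·90°
n=7: pose=(4,9,S); sL=40/41, sR=200/277; mL=6980/11357, mR=40/41; mL+mR=18060/11357 → advance +1; mR−mL=100/277 → turn +1·90°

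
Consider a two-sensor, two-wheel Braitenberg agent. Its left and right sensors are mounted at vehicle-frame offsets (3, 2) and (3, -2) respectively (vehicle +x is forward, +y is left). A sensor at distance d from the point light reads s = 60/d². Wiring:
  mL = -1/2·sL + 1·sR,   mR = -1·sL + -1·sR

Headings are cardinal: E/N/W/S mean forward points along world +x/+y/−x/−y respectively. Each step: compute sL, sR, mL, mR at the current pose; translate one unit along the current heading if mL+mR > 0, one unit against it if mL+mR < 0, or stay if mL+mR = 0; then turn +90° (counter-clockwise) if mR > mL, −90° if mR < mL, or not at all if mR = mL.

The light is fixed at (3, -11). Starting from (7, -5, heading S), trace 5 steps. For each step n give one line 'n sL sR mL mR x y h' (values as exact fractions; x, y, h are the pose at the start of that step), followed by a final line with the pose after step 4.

n=0: pose=(7,-5,S); sL=4/3, sR=60/13; mL=154/39, mR=-232/39; mL+mR=-2 → advance -1; mR−mL=-386/39 → turn -1·90°
n=1: pose=(7,-4,W); sL=30/13, sR=30/41; mL=-225/533, mR=-1620/533; mL+mR=-45/13 → advance -1; mR−mL=-1395/533 → turn -1·90°
n=2: pose=(8,-4,N); sL=60/109, sR=60/149; mL=2070/16241, mR=-15480/16241; mL+mR=-90/109 → advance -1; mR−mL=-17550/16241 → turn -1·90°
n=3: pose=(8,-5,E); sL=15/32, sR=3/4; mL=33/64, mR=-39/32; mL+mR=-45/64 → advance -1; mR−mL=-111/64 → turn -1·90°
n=4: pose=(7,-5,S); sL=4/3, sR=60/13; mL=154/39, mR=-232/39; mL+mR=-2 → advance -1; mR−mL=-386/39 → turn -1·90°

0 4/3 60/13 154/39 -232/39 7 -5 S
1 30/13 30/41 -225/533 -1620/533 7 -4 W
2 60/109 60/149 2070/16241 -15480/16241 8 -4 N
3 15/32 3/4 33/64 -39/32 8 -5 E
4 4/3 60/13 154/39 -232/39 7 -5 S
final 7 -4 W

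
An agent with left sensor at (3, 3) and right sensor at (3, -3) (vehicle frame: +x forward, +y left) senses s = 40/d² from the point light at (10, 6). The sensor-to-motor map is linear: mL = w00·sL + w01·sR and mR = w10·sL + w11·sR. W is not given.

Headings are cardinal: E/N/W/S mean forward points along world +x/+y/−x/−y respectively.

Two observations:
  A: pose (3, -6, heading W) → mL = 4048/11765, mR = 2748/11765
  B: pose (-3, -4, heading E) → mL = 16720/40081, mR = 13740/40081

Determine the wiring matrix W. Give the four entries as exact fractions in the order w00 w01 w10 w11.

1 1 1 1/2

obs A: pose=(3,-6,W) → sL=8/65, sR=40/181, mL=4048/11765, mR=2748/11765
obs B: pose=(-3,-4,E) → sL=40/149, sR=40/269, mL=16720/40081, mR=13740/40081
sensor matrix S = [[8/65, 40/181], [40/149, 40/269]]; det S = -3869184/94310593
solve [mL_A; mL_B] = S·[w00; w01] and [mR_A; mR_B] = S·[w10; w11]:
  w00 = 1, w01 = 1, w10 = 1, w11 = 1/2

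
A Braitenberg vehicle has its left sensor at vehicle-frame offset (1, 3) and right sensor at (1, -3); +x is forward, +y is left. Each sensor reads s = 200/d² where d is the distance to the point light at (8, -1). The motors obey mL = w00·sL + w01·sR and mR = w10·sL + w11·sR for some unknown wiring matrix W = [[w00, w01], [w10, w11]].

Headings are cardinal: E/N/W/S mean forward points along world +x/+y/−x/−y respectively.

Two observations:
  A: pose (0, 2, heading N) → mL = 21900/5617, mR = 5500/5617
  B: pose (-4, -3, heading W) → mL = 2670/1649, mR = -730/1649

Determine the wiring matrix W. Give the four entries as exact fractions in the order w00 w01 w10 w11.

obs A: pose=(0,2,N) → sL=200/137, sR=200/41, mL=21900/5617, mR=5500/5617
obs B: pose=(-4,-3,W) → sL=100/97, sR=20/17, mL=2670/1649, mR=-730/1649
sensor matrix S = [[200/137, 200/41], [100/97, 20/17]]; det S = -30672000/9262433
solve [mL_A; mL_B] = S·[w00; w01] and [mR_A; mR_B] = S·[w10; w11]:
  w00 = 1, w01 = 1/2, w10 = -1, w11 = 1/2

1 1/2 -1 1/2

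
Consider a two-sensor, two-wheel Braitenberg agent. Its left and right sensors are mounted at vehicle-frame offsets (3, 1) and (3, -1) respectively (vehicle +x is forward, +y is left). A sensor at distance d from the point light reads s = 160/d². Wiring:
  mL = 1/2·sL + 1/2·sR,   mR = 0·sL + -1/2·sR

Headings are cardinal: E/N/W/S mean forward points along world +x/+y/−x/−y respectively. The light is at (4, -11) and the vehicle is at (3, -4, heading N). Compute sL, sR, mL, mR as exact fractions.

20/13 8/5 102/65 -4/5

left sensor world pos  = (2, -1); dL² = 104
right sensor world pos = (4, -1); dR² = 100
sL = 160/104 = 20/13
sR = 160/100 = 8/5
mL = 1/2·sL + 1/2·sR = 102/65
mR = 0·sL + -1/2·sR = -4/5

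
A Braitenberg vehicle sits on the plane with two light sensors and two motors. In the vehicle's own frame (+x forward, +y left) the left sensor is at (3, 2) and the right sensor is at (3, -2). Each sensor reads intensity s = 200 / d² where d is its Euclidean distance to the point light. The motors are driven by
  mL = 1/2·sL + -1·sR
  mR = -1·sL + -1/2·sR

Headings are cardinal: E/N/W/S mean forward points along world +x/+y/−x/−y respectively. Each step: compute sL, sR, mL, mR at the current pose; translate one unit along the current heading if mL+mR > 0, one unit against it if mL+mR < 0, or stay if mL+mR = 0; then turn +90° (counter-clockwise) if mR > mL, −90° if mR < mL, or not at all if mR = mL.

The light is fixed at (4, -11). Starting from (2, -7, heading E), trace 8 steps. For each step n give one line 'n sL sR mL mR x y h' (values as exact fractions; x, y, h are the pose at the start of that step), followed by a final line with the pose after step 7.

n=0: pose=(2,-7,E); sL=200/37, sR=40; mL=-1380/37, mR=-940/37; mL+mR=-2320/37 → advance -1; mR−mL=440/37 → turn +1·90°
n=1: pose=(1,-7,N); sL=100/37, sR=4; mL=-98/37, mR=-174/37; mL+mR=-272/37 → advance -1; mR−mL=-76/37 → turn -1·90°
n=2: pose=(1,-8,E); sL=8, sR=200; mL=-196, mR=-108; mL+mR=-304 → advance -1; mR−mL=88 → turn +1·90°
n=3: pose=(0,-8,N); sL=25/9, sR=5; mL=-65/18, mR=-95/18; mL+mR=-80/9 → advance -1; mR−mL=-5/3 → turn -1·90°
n=4: pose=(0,-9,E); sL=200/17, sR=200; mL=-3300/17, mR=-1900/17; mL+mR=-5200/17 → advance -1; mR−mL=1400/17 → turn +1·90°
n=5: pose=(-1,-9,N); sL=100/37, sR=100/17; mL=-2850/629, mR=-3550/629; mL+mR=-6400/629 → advance -1; mR−mL=-700/629 → turn -1·90°
n=6: pose=(-1,-10,E); sL=200/13, sR=40; mL=-420/13, mR=-460/13; mL+mR=-880/13 → advance -1; mR−mL=-40/13 → turn -1·90°
n=7: pose=(-2,-10,S); sL=10, sR=50/17; mL=35/17, mR=-195/17; mL+mR=-160/17 → advance -1; mR−mL=-230/17 → turn -1·90°

0 200/37 40 -1380/37 -940/37 2 -7 E
1 100/37 4 -98/37 -174/37 1 -7 N
2 8 200 -196 -108 1 -8 E
3 25/9 5 -65/18 -95/18 0 -8 N
4 200/17 200 -3300/17 -1900/17 0 -9 E
5 100/37 100/17 -2850/629 -3550/629 -1 -9 N
6 200/13 40 -420/13 -460/13 -1 -10 E
7 10 50/17 35/17 -195/17 -2 -10 S
final -2 -9 W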